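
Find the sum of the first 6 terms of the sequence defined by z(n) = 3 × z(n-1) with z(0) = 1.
Computing the sequence terms: 1, 3, 9, 27, 81, 243
Adding these values together:

364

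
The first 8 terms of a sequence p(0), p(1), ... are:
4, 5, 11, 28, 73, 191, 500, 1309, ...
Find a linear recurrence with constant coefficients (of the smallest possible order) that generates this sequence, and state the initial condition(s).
Look for the lowest-order linear relation among consecutive terms.
Observation: p(n) - 3·p(n-1) - (-1)·p(n-2) = 0 holds for the shown terms, and no order-1 relation p(n) = α·p(n-1) + β fits.
Check at n=3: 3·11 + (-1)·5 = 28. ✓

p(n) = 3p(n-1) - p(n-2), p(0) = 4, p(1) = 5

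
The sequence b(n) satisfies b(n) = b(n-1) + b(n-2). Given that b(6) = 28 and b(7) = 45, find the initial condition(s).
Work backwards using b(k) = b(k+2) - b(k+1):
b(5) = b(7) - b(6) = 45 - 28 = 17
b(4) = b(6) - b(5) = 28 - 17 = 11
b(3) = b(5) - b(4) = 17 - 11 = 6
b(2) = b(4) - b(3) = 11 - 6 = 5
b(1) = b(3) - b(2) = 6 - 5 = 1
b(0) = b(2) - b(1) = 5 - 1 = 4

b(0) = 4, b(1) = 1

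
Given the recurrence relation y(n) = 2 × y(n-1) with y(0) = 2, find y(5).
Computing step by step:
y(0) = 2
y(1) = 2 × 2 = 4
y(2) = 2 × 4 = 8
y(3) = 2 × 8 = 16
y(4) = 2 × 16 = 32
y(5) = 2 × 32 = 64

64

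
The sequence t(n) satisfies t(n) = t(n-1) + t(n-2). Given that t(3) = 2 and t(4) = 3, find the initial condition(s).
Work backwards using t(k) = t(k+2) - t(k+1):
t(2) = t(4) - t(3) = 3 - 2 = 1
t(1) = t(3) - t(2) = 2 - 1 = 1
t(0) = t(2) - t(1) = 1 - 1 = 0

t(0) = 0, t(1) = 1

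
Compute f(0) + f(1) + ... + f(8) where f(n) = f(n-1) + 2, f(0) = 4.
Computing the sequence terms: 4, 6, 8, 10, 12, 14, 16, 18, 20
Adding these values together:

108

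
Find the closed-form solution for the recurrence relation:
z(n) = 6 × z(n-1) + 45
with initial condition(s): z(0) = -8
Recurrence: z(n) = 6 × z(n-1) + 45, initial: z(0) = -8.
Try z(n) = A·6ⁿ + C. Substituting: A·6ⁿ + C = 6(A·6ⁿ⁻¹ + C) + 45 = A·6ⁿ + 6C + 45, so C = 6C + 45, giving C = -9. Then z(0) = A - 9 = -8 gives A = 1.

z(n) = 6ⁿ - 9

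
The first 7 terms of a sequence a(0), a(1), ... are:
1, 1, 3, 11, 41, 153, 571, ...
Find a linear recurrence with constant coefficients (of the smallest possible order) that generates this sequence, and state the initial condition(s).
Look for the lowest-order linear relation among consecutive terms.
Observation: a(n) - 4·a(n-1) - (-1)·a(n-2) = 0 holds for the shown terms, and no order-1 relation a(n) = α·a(n-1) + β fits.
Check at n=3: 4·3 + (-1)·1 = 11. ✓

a(n) = 4a(n-1) - a(n-2), a(0) = 1, a(1) = 1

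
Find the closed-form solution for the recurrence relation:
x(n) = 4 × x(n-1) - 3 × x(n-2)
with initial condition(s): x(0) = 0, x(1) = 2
Recurrence: x(n) = 4 × x(n-1) - 3 × x(n-2), initial: x(0) = 0, x(1) = 2.
Characteristic equation: r² - 4r + 3 = 0, which factors as (r - 3)(r - 1) = 0, so r = 3, 1. General solution x(n) = A·3ⁿ + B·1ⁿ. From x(0) = 0: A + B = 0. From x(1) = 2: 3A + 1B = 2. Solving gives A = 1, B = -1.

x(n) = 3ⁿ - 1ⁿ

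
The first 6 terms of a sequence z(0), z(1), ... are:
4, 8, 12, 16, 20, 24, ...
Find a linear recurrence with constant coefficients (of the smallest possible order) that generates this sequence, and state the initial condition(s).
Look for the lowest-order linear relation among consecutive terms.
Observation: consecutive differences are constant (= 4).
Check at n=2: 1·8 + 4 = 12. ✓

z(n) = z(n-1) + 4, z(0) = 4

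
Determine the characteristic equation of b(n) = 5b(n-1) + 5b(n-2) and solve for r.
Substitute b(n) = rⁿ and divide through by rⁿ⁻²: r² - 5r - 5 = 0
Discriminant: 5² + 4·5 = 45, not a perfect square, so by the quadratic formula r = (5 ± √45)/2.
General solution: b(n) = A·r₁ⁿ + B·r₂ⁿ where r₁,r₂ = (5 ± √45)/2

Characteristic: r² - 5r - 5 = 0, Roots: r = (5 ± √45)/2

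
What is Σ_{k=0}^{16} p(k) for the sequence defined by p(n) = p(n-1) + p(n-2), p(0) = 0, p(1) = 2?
Computing the sequence terms: 0, 2, 2, 4, 6, 10, 16, 26, 42, 68, 110, 178, 288, 466, 754, 1220, 1974
Adding these values together:

5166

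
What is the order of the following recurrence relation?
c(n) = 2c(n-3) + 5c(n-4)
The order is the largest lag k for which c(n-k) appears. Here the deepest term is c(n-4), so the order is 4.

Order 4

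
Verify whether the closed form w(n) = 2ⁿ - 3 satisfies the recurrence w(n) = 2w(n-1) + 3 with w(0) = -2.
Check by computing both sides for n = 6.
From the recurrence with w(0) = -2:
  w(0) = -2, w(1) = -1, w(2) = 1, w(3) = 5, w(4) = 13, w(5) = 29, w(6) = 61
  so the recurrence gives w(6) = 61.
From the proposed closed form w(n) = 2ⁿ - 3:
  w(6) = 61.
Both sides give 61 at n = 6, and the initial condition(s) match, so the closed form is consistent.

Yes, the closed form is correct.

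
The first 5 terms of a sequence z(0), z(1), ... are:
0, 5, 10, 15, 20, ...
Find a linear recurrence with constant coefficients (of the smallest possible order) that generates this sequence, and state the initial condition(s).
Look for the lowest-order linear relation among consecutive terms.
Observation: consecutive differences are constant (= 5).
Check at n=2: 1·5 + 5 = 10. ✓

z(n) = z(n-1) + 5, z(0) = 0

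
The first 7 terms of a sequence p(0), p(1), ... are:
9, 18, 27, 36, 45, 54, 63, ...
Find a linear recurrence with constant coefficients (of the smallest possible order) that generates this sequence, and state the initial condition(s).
Look for the lowest-order linear relation among consecutive terms.
Observation: consecutive differences are constant (= 9).
Check at n=2: 1·18 + 9 = 27. ✓

p(n) = p(n-1) + 9, p(0) = 9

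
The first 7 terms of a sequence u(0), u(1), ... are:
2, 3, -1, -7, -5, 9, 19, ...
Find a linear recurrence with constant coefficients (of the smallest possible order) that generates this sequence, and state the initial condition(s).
Look for the lowest-order linear relation among consecutive terms.
Observation: u(n) - 1·u(n-1) - (-2)·u(n-2) = 0 holds for the shown terms, and no order-1 relation u(n) = α·u(n-1) + β fits.
Check at n=3: 1·-1 + (-2)·3 = -7. ✓

u(n) = u(n-1) - 2u(n-2), u(0) = 2, u(1) = 3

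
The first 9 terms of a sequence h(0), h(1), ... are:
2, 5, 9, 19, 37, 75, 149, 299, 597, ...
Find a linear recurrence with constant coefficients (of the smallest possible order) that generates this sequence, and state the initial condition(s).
Look for the lowest-order linear relation among consecutive terms.
Observation: h(n) - 1·h(n-1) - (2)·h(n-2) = 0 holds for the shown terms, and no order-1 relation h(n) = α·h(n-1) + β fits.
Check at n=3: 1·9 + (2)·5 = 19. ✓

h(n) = h(n-1) + 2h(n-2), h(0) = 2, h(1) = 5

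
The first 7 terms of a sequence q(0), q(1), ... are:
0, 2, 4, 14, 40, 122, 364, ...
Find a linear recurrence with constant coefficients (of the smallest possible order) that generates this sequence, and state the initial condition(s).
Look for the lowest-order linear relation among consecutive terms.
Observation: q(n) - 2·q(n-1) - (3)·q(n-2) = 0 holds for the shown terms, and no order-1 relation q(n) = α·q(n-1) + β fits.
Check at n=3: 2·4 + (3)·2 = 14. ✓

q(n) = 2q(n-1) + 3q(n-2), q(0) = 0, q(1) = 2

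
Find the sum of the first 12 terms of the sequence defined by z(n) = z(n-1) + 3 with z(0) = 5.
Computing the sequence terms: 5, 8, 11, 14, 17, 20, 23, 26, 29, 32, 35, 38
Adding these values together:

258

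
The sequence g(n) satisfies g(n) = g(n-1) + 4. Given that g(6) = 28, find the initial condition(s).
g(6) = g(0) + 6·4, so g(0) = 28 - 24 = 4.

g(0) = 4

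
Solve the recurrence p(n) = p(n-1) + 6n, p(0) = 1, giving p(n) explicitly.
Recurrence: p(n) = p(n-1) + 6n, initial: p(0) = 1.
Telescoping: p(n) = p(0) + 6·Σᵢ₌₁ⁿ i = 1 + 6·n(n+1)/2.

p(n) = 6·n(n+1)/2 + 1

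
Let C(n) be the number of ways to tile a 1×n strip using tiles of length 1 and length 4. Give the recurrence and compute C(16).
Condition on the last tile: it has length 1 (leaving a 1×(n-1) strip) or length 4 (leaving a 1×(n-4) strip), so C(n) = C(n-1) + C(n-4) (order-4 linear recurrence).
For 0 ≤ i < 4 only unit tiles fit, so C(i) = 1.
Iterating the recurrence: C(4) = 2, C(5) = 3, C(6) = 4, C(7) = 5, C(8) = 7, C(9) = 10, C(10) = 14, C(11) = 19, C(12) = 26, C(13) = 36, C(14) = 50, C(15) = 69, C(16) = 95.

C(n) = C(n-1) + C(n-4), with C(i) = 1 for 0 ≤ i < 4; C(16) = 95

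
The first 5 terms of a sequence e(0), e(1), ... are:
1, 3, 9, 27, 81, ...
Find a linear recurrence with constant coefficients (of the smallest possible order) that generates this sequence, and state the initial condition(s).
Look for the lowest-order linear relation among consecutive terms.
Observation: each term is 3× the previous.
Check at n=2: 3·3 = 9. ✓

e(n) = 3 × e(n-1), e(0) = 1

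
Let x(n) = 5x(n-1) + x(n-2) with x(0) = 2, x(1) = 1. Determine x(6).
Computing the sequence terms:
2, 1, 7, 36, 187, 971, 5042

5042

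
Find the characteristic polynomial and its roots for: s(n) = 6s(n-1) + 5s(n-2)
Substitute s(n) = rⁿ and divide through by rⁿ⁻²: r² - 6r - 5 = 0
Discriminant: 6² + 4·5 = 56, not a perfect square, so by the quadratic formula r = (6 ± √56)/2.
General solution: s(n) = A·r₁ⁿ + B·r₂ⁿ where r₁,r₂ = (6 ± √56)/2

Characteristic: r² - 6r - 5 = 0, Roots: r = (6 ± √56)/2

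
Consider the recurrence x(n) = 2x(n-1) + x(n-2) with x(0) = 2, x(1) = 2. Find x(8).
Computing the sequence terms:
2, 2, 6, 14, 34, 82, 198, 478, 1154

1154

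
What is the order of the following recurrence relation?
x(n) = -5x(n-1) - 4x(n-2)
The order is the largest lag k for which x(n-k) appears. Here the deepest term is x(n-2), so the order is 2.

Order 2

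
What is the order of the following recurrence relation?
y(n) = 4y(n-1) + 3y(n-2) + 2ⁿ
The order is the largest lag k for which y(n-k) appears. Here the deepest term is y(n-2) (the 2ⁿ term is non-homogeneous and does not affect the order), so the order is 2.

Order 2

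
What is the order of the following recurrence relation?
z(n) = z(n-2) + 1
The order is the largest lag k for which z(n-k) appears. Here the deepest term is z(n-2) (the 1 term is non-homogeneous and does not affect the order), so the order is 2.

Order 2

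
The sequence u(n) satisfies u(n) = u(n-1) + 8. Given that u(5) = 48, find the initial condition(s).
u(5) = u(0) + 5·8, so u(0) = 48 - 40 = 8.

u(0) = 8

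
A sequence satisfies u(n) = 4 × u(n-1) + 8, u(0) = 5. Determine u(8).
Computing step by step:
u(0) = 5
u(1) = 4 × 5 + 8 = 28
u(2) = 4 × 28 + 8 = 120
u(3) = 4 × 120 + 8 = 488
u(4) = 4 × 488 + 8 = 1960
u(5) = 4 × 1960 + 8 = 7848
u(6) = 4 × 7848 + 8 = 31400
u(7) = 4 × 31400 + 8 = 125608
u(8) = 4 × 125608 + 8 = 502440

502440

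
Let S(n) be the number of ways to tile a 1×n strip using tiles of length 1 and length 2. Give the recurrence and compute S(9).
Condition on the last tile: it has length 1 (leaving a 1×(n-1) strip) or length 2 (leaving a 1×(n-2) strip), so S(n) = S(n-1) + S(n-2) (order-2 linear recurrence).
For 0 ≤ i < 2 only unit tiles fit, so S(i) = 1.
Iterating the recurrence: S(2) = 2, S(3) = 3, S(4) = 5, S(5) = 8, S(6) = 13, S(7) = 21, S(8) = 34, S(9) = 55.

S(n) = S(n-1) + S(n-2), with S(i) = 1 for 0 ≤ i < 2; S(9) = 55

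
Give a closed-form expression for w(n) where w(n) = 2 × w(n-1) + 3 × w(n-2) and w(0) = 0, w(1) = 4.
Recurrence: w(n) = 2 × w(n-1) + 3 × w(n-2), initial: w(0) = 0, w(1) = 4.
Characteristic equation: r² - 2r - 3 = 0, which factors as (r - 3)(r + 1) = 0, so r = 3, -1. General solution w(n) = A·3ⁿ + B·(-1)ⁿ. From w(0) = 0: A + B = 0. From w(1) = 4: 3A - 1B = 4. Solving gives A = 1, B = -1.

w(n) = 3ⁿ - (-1)ⁿ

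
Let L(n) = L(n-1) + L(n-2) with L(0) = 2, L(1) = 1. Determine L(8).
Computing the sequence terms:
2, 1, 3, 4, 7, 11, 18, 29, 47

47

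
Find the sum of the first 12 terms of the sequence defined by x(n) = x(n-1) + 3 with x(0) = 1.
Computing the sequence terms: 1, 4, 7, 10, 13, 16, 19, 22, 25, 28, 31, 34
Adding these values together:

210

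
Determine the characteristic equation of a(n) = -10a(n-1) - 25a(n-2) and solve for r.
Substitute a(n) = rⁿ and divide through by rⁿ⁻²: r² + 10r + 25 = 0
Factor: (r + 5)² = 0, so r = -5 (double root).
General solution: a(n) = (A + Bn)·(-5)ⁿ

Characteristic: r² + 10r + 25 = 0, Roots: r = -5 (double root)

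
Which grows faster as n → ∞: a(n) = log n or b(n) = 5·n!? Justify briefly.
Comparing growth rates:
Growth-rate hierarchy: log n ≺ any polynomial ≺ any exponential cⁿ (c>1) ≺ n! ≺ nⁿ.
factorial dominates logarithmic asymptotically.

b(n) grows faster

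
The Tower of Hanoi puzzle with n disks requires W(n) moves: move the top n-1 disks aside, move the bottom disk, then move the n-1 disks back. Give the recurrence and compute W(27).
Moving n disks = move the top n-1 disks aside (W(n-1) moves) + move the largest disk (1 move) + move the n-1 disks back on top (W(n-1) moves), so W(n) = 2W(n-1) + 1, with W(1) = 1 (a single disk takes one move).
First terms: 1, 3, 7, 15, 31, 63, … — each is one less than a power of 2. Indeed W(n) + 1 = 2(W(n-1) + 1) with W(1) + 1 = 2, so W(n) + 1 = 2ⁿ and W(n) = 2ⁿ - 1.
Hence W(27) = 2^27 - 1 = 134217728 - 1 = 134217727.

W(n) = 2W(n-1) + 1, W(1) = 1; W(27) = 134217727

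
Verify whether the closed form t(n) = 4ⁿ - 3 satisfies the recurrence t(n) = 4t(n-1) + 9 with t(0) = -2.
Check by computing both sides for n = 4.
From the recurrence with t(0) = -2:
  t(0) = -2, t(1) = 1, t(2) = 13, t(3) = 61, t(4) = 253
  so the recurrence gives t(4) = 253.
From the proposed closed form t(n) = 4ⁿ - 3:
  t(4) = 253.
Both sides give 253 at n = 4, and the initial condition(s) match, so the closed form is consistent.

Yes, the closed form is correct.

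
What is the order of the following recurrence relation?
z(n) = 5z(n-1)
The order is the largest lag k for which z(n-k) appears. Here the deepest term is z(n-1), so the order is 1.

Order 1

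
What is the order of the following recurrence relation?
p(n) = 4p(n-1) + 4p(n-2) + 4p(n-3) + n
The order is the largest lag k for which p(n-k) appears. Here the deepest term is p(n-3) (the n term is non-homogeneous and does not affect the order), so the order is 3.

Order 3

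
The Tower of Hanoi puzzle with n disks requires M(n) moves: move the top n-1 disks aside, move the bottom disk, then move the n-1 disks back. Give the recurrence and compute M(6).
Moving n disks = move the top n-1 disks aside (M(n-1) moves) + move the largest disk (1 move) + move the n-1 disks back on top (M(n-1) moves), so M(n) = 2M(n-1) + 1, with M(1) = 1 (a single disk takes one move).
First terms: 1, 3, 7, 15, 31, 63, … — each is one less than a power of 2. Indeed M(n) + 1 = 2(M(n-1) + 1) with M(1) + 1 = 2, so M(n) + 1 = 2ⁿ and M(n) = 2ⁿ - 1.
Hence M(6) = 2^6 - 1 = 64 - 1 = 63.

M(n) = 2M(n-1) + 1, M(1) = 1; M(6) = 63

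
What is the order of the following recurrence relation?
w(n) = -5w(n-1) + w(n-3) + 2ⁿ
The order is the largest lag k for which w(n-k) appears. Here the deepest term is w(n-3) (the 2ⁿ term is non-homogeneous and does not affect the order), so the order is 3.

Order 3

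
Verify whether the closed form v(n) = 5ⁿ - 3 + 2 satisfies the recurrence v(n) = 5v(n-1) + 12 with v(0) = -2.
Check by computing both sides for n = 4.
From the recurrence with v(0) = -2:
  v(0) = -2, v(1) = 2, v(2) = 22, v(3) = 122, v(4) = 622
  so the recurrence gives v(4) = 622.
From the proposed closed form v(n) = 5ⁿ - 3 + 2:
  v(4) = 624.
The recurrence gives 622 but the closed form gives 624, so the closed form does not satisfy the recurrence.

No, the closed form is incorrect.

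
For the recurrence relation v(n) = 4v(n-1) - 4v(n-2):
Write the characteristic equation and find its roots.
Substitute v(n) = rⁿ and divide through by rⁿ⁻²: r² - 4r + 4 = 0
Factor: (r - 2)² = 0, so r = 2 (double root).
General solution: v(n) = (A + Bn)·2ⁿ

Characteristic: r² - 4r + 4 = 0, Roots: r = 2 (double root)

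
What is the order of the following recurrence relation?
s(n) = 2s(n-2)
The order is the largest lag k for which s(n-k) appears. Here the deepest term is s(n-2), so the order is 2.

Order 2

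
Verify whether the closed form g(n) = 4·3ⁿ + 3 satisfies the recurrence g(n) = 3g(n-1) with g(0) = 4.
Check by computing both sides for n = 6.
From the recurrence with g(0) = 4:
  g(0) = 4, g(1) = 12, g(2) = 36, g(3) = 108, g(4) = 324, g(5) = 972, g(6) = 2916
  so the recurrence gives g(6) = 2916.
From the proposed closed form g(n) = 4·3ⁿ + 3:
  g(6) = 2919.
The recurrence gives 2916 but the closed form gives 2919, so the closed form does not satisfy the recurrence.

No, the closed form is incorrect.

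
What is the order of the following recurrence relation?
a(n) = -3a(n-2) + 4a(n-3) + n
The order is the largest lag k for which a(n-k) appears. Here the deepest term is a(n-3) (the n term is non-homogeneous and does not affect the order), so the order is 3.

Order 3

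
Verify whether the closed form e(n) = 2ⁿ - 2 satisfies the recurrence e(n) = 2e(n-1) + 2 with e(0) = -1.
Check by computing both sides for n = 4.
From the recurrence with e(0) = -1:
  e(0) = -1, e(1) = 0, e(2) = 2, e(3) = 6, e(4) = 14
  so the recurrence gives e(4) = 14.
From the proposed closed form e(n) = 2ⁿ - 2:
  e(4) = 14.
Both sides give 14 at n = 4, and the initial condition(s) match, so the closed form is consistent.

Yes, the closed form is correct.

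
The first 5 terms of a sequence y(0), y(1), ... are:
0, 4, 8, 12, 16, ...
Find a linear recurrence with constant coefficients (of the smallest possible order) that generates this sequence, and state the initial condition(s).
Look for the lowest-order linear relation among consecutive terms.
Observation: consecutive differences are constant (= 4).
Check at n=2: 1·4 + 4 = 8. ✓

y(n) = y(n-1) + 4, y(0) = 0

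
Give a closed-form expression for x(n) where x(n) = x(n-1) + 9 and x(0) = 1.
Recurrence: x(n) = x(n-1) + 9, initial: x(0) = 1.
Each step adds 9, so x(n) = x(0) + 9n = 9n + 1.

x(n) = 9n + 1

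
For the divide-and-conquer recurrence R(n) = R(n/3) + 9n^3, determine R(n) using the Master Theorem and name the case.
Master Theorem template: R(n) = a·R(n/b) + f(n).
Here: a=1, b=3, f(n)=9n^3
Compute log_b(a) = log_3(1) = 0.
f(n) = 9n^3 = Ω(n^(0+ε)) with ε = 3, and the regularity condition holds (a·f(n/b) = (a/b^3)·f(n) with a/b^3 = 3^-3 < 1). Case 3: R(n) = Θ(f(n)) = Θ(n^3).

Case 3: R(n) = Θ(n^3)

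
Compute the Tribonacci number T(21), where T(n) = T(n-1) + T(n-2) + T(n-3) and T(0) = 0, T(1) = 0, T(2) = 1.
Computing the sequence terms:
0, 0, 1, 1, 2, 4, 7, 13, 24, 44, 81, 149, 274, 504, 927, 1705, 3136, 5768, 10609, 19513, 35890, 66012

66012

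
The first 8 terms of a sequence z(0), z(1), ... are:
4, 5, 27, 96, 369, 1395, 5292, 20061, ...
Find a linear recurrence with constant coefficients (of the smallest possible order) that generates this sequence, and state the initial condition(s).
Look for the lowest-order linear relation among consecutive terms.
Observation: z(n) - 3·z(n-1) - (3)·z(n-2) = 0 holds for the shown terms, and no order-1 relation z(n) = α·z(n-1) + β fits.
Check at n=3: 3·27 + (3)·5 = 96. ✓

z(n) = 3z(n-1) + 3z(n-2), z(0) = 4, z(1) = 5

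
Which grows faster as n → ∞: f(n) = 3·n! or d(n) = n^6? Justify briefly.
Comparing growth rates:
Growth-rate hierarchy: log n ≺ any polynomial ≺ any exponential cⁿ (c>1) ≺ n! ≺ nⁿ.
factorial dominates polynomial degree 6 asymptotically.

f(n) grows faster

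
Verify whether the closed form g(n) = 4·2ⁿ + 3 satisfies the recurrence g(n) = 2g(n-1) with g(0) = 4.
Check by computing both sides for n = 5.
From the recurrence with g(0) = 4:
  g(0) = 4, g(1) = 8, g(2) = 16, g(3) = 32, g(4) = 64, g(5) = 128
  so the recurrence gives g(5) = 128.
From the proposed closed form g(n) = 4·2ⁿ + 3:
  g(5) = 131.
The recurrence gives 128 but the closed form gives 131, so the closed form does not satisfy the recurrence.

No, the closed form is incorrect.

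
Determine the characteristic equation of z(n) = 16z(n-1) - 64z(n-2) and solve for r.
Substitute z(n) = rⁿ and divide through by rⁿ⁻²: r² - 16r + 64 = 0
Factor: (r - 8)² = 0, so r = 8 (double root).
General solution: z(n) = (A + Bn)·8ⁿ

Characteristic: r² - 16r + 64 = 0, Roots: r = 8 (double root)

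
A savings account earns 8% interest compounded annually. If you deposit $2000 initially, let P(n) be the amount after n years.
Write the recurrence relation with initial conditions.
Each year the balance grows by 8%, i.e. is multiplied by 1 + 8/100 = 1.08, so P(n) = 1.08 × P(n-1). The initial deposit gives P(0) = 2000.
Unrolling gives the closed form P(n) = 2000 × (1.08)ⁿ.

P(n) = 1.08 × P(n-1), P(0) = 2000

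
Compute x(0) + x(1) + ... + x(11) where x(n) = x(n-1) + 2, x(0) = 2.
Computing the sequence terms: 2, 4, 6, 8, 10, 12, 14, 16, 18, 20, 22, 24
Adding these values together:

156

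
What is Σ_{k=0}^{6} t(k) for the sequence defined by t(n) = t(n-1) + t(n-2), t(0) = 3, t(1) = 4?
Computing the sequence terms: 3, 4, 7, 11, 18, 29, 47
Adding these values together:

119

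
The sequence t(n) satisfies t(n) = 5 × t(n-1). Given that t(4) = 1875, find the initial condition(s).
In general t(n) = 5ⁿ · t(0). At n = 4: t(0) = t(4) / 5^4 = 1875 / 625 = 3.

t(0) = 3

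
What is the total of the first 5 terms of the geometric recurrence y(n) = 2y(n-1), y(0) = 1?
Computing the sequence terms: 1, 2, 4, 8, 16
Adding these values together:

31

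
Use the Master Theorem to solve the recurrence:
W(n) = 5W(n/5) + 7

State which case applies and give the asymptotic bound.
Master Theorem template: W(n) = a·W(n/b) + f(n).
Here: a=5, b=5, f(n)=7
Compute log_b(a) = log_5(5) = 1.
f(n) = 7 = O(n^(1-ε)) with ε = 1. Case 1: W(n) = Θ(n^log_b(a)) = Θ(n).

Case 1: W(n) = Θ(n)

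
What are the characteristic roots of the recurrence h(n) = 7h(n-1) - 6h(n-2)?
Substitute h(n) = rⁿ and divide through by rⁿ⁻²: r² - 7r + 6 = 0
Factor: (r - 1)(r - 6) = 0, so r = 1, 6.
General solution: h(n) = A·1ⁿ + B·6ⁿ

Characteristic: r² - 7r + 6 = 0, Roots: r = 1, 6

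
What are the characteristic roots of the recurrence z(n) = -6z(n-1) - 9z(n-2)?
Substitute z(n) = rⁿ and divide through by rⁿ⁻²: r² + 6r + 9 = 0
Factor: (r + 3)² = 0, so r = -3 (double root).
General solution: z(n) = (A + Bn)·(-3)ⁿ

Characteristic: r² + 6r + 9 = 0, Roots: r = -3 (double root)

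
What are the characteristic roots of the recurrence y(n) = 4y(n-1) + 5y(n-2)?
Substitute y(n) = rⁿ and divide through by rⁿ⁻²: r² - 4r - 5 = 0
Factor: (r - 5)(r + 1) = 0, so r = 5, -1.
General solution: y(n) = A·5ⁿ + B·(-1)ⁿ

Characteristic: r² - 4r - 5 = 0, Roots: r = 5, -1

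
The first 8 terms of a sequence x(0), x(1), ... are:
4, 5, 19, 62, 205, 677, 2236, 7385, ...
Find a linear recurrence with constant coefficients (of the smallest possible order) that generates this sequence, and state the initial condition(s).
Look for the lowest-order linear relation among consecutive terms.
Observation: x(n) - 3·x(n-1) - (1)·x(n-2) = 0 holds for the shown terms, and no order-1 relation x(n) = α·x(n-1) + β fits.
Check at n=3: 3·19 + (1)·5 = 62. ✓

x(n) = 3x(n-1) + x(n-2), x(0) = 4, x(1) = 5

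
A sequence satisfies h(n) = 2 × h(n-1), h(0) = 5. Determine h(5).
Computing step by step:
h(0) = 5
h(1) = 2 × 5 = 10
h(2) = 2 × 10 = 20
h(3) = 2 × 20 = 40
h(4) = 2 × 40 = 80
h(5) = 2 × 80 = 160

160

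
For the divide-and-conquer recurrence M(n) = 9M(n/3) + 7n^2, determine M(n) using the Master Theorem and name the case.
Master Theorem template: M(n) = a·M(n/b) + f(n).
Here: a=9, b=3, f(n)=7n^2
Compute log_b(a) = log_3(9) = 2.
f(n) = 7n^2 = Θ(n^2). Case 2: M(n) = Θ(n^2 log n).

Case 2: M(n) = Θ(n^2 log n)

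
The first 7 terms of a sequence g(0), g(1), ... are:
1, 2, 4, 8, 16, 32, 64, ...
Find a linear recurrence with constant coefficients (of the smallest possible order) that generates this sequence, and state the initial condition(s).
Look for the lowest-order linear relation among consecutive terms.
Observation: each term is 2× the previous.
Check at n=2: 2·2 = 4. ✓

g(n) = 2 × g(n-1), g(0) = 1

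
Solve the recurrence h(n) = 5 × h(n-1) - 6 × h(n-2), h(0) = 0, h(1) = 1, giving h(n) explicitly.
Recurrence: h(n) = 5 × h(n-1) - 6 × h(n-2), initial: h(0) = 0, h(1) = 1.
Characteristic equation: r² - 5r + 6 = 0, which factors as (r - 3)(r - 2) = 0, so r = 3, 2. General solution h(n) = A·3ⁿ + B·2ⁿ. From h(0) = 0: A + B = 0. From h(1) = 1: 3A + 2B = 1. Solving gives A = 1, B = -1.

h(n) = 3ⁿ - 2ⁿ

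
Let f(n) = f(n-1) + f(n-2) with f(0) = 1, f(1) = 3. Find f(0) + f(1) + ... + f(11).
Computing the sequence terms: 1, 3, 4, 7, 11, 18, 29, 47, 76, 123, 199, 322
Adding these values together:

840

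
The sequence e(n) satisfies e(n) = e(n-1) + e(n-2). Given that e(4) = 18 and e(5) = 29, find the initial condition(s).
Work backwards using e(k) = e(k+2) - e(k+1):
e(3) = e(5) - e(4) = 29 - 18 = 11
e(2) = e(4) - e(3) = 18 - 11 = 7
e(1) = e(3) - e(2) = 11 - 7 = 4
e(0) = e(2) - e(1) = 7 - 4 = 3

e(0) = 3, e(1) = 4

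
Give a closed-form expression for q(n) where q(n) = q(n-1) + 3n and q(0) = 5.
Recurrence: q(n) = q(n-1) + 3n, initial: q(0) = 5.
Telescoping: q(n) = q(0) + 3·Σᵢ₌₁ⁿ i = 5 + 3·n(n+1)/2.

q(n) = 3·n(n+1)/2 + 5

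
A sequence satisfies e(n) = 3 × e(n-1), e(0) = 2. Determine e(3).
Computing step by step:
e(0) = 2
e(1) = 3 × 2 = 6
e(2) = 3 × 6 = 18
e(3) = 3 × 18 = 54

54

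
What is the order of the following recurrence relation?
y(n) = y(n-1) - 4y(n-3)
The order is the largest lag k for which y(n-k) appears. Here the deepest term is y(n-3), so the order is 3.

Order 3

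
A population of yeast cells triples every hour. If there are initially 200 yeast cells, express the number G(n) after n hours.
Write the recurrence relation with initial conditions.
Each hour multiplies the count by 3, so the count after n hours depends only on the count after n-1 hours: G(n) = 3 × G(n-1). The starting count gives G(0) = 200.
Unrolling n times gives the closed form G(n) = 200 × 3ⁿ.

G(n) = 3 × G(n-1), G(0) = 200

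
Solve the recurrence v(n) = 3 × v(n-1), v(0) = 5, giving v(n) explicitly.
Recurrence: v(n) = 3 × v(n-1), initial: v(0) = 5.
Each term is 3 times the previous, so this is geometric with ratio 3. After n steps: v(n) = v(0)·3ⁿ = 5·3ⁿ.

v(n) = 5·3ⁿ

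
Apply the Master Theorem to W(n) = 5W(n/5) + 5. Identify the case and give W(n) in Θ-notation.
Master Theorem template: W(n) = a·W(n/b) + f(n).
Here: a=5, b=5, f(n)=5
Compute log_b(a) = log_5(5) = 1.
f(n) = 5 = O(n^(1-ε)) with ε = 1. Case 1: W(n) = Θ(n^log_b(a)) = Θ(n).

Case 1: W(n) = Θ(n)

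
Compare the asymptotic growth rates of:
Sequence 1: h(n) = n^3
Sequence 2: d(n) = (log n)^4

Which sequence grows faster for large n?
Comparing growth rates:
Growth-rate hierarchy: log n ≺ any polynomial ≺ any exponential cⁿ (c>1) ≺ n! ≺ nⁿ.
polynomial degree 3 dominates polylogarithmic (log n)^4 asymptotically.

h(n) grows faster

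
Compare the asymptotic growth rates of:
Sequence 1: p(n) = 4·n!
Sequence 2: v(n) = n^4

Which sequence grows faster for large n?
Comparing growth rates:
Growth-rate hierarchy: log n ≺ any polynomial ≺ any exponential cⁿ (c>1) ≺ n! ≺ nⁿ.
factorial dominates polynomial degree 4 asymptotically.

p(n) grows faster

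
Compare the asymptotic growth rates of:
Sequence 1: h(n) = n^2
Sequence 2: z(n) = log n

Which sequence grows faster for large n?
Comparing growth rates:
Growth-rate hierarchy: log n ≺ any polynomial ≺ any exponential cⁿ (c>1) ≺ n! ≺ nⁿ.
polynomial degree 2 dominates logarithmic asymptotically.

h(n) grows faster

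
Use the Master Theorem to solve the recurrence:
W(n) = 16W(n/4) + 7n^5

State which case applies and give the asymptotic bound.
Master Theorem template: W(n) = a·W(n/b) + f(n).
Here: a=16, b=4, f(n)=7n^5
Compute log_b(a) = log_4(16) = 2.
f(n) = 7n^5 = Ω(n^(2+ε)) with ε = 3, and the regularity condition holds (a·f(n/b) = (a/b^5)·f(n) with a/b^5 = 4^-3 < 1). Case 3: W(n) = Θ(f(n)) = Θ(n^5).

Case 3: W(n) = Θ(n^5)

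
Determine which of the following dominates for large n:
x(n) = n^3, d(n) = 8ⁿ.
Comparing growth rates:
Growth-rate hierarchy: log n ≺ any polynomial ≺ any exponential cⁿ (c>1) ≺ n! ≺ nⁿ.
exponential base 8 dominates polynomial degree 3 asymptotically.

d(n) grows faster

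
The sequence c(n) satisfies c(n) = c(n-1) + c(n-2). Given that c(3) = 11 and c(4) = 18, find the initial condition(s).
Work backwards using c(k) = c(k+2) - c(k+1):
c(2) = c(4) - c(3) = 18 - 11 = 7
c(1) = c(3) - c(2) = 11 - 7 = 4
c(0) = c(2) - c(1) = 7 - 4 = 3

c(0) = 3, c(1) = 4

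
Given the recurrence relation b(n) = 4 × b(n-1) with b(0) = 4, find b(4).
Computing step by step:
b(0) = 4
b(1) = 4 × 4 = 16
b(2) = 4 × 16 = 64
b(3) = 4 × 64 = 256
b(4) = 4 × 256 = 1024

1024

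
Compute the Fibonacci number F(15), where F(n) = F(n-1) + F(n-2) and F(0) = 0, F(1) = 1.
Computing the sequence terms:
0, 1, 1, 2, 3, 5, 8, 13, 21, 34, 55, 89, 144, 233, 377, 610

610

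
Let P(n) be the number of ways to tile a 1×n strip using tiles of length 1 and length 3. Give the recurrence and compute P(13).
Condition on the last tile: it has length 1 (leaving a 1×(n-1) strip) or length 3 (leaving a 1×(n-3) strip), so P(n) = P(n-1) + P(n-3) (order-3 linear recurrence).
For 0 ≤ i < 3 only unit tiles fit, so P(i) = 1.
Iterating the recurrence: P(3) = 2, P(4) = 3, P(5) = 4, P(6) = 6, P(7) = 9, P(8) = 13, P(9) = 19, P(10) = 28, P(11) = 41, P(12) = 60, P(13) = 88.

P(n) = P(n-1) + P(n-3), with P(i) = 1 for 0 ≤ i < 3; P(13) = 88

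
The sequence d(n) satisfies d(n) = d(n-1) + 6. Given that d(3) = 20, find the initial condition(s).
d(3) = d(0) + 3·6, so d(0) = 20 - 18 = 2.

d(0) = 2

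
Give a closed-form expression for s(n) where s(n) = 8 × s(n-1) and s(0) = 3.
Recurrence: s(n) = 8 × s(n-1), initial: s(0) = 3.
Each term is 8 times the previous, so this is geometric with ratio 8. After n steps: s(n) = s(0)·8ⁿ = 3·8ⁿ.

s(n) = 3·8ⁿ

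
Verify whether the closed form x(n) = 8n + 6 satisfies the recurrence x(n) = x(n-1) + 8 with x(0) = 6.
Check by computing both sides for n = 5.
From the recurrence with x(0) = 6:
  x(0) = 6, x(1) = 14, x(2) = 22, x(3) = 30, x(4) = 38, x(5) = 46
  so the recurrence gives x(5) = 46.
From the proposed closed form x(n) = 8n + 6:
  x(5) = 46.
Both sides give 46 at n = 5, and the initial condition(s) match, so the closed form is consistent.

Yes, the closed form is correct.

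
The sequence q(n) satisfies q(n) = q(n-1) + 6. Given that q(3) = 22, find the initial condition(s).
q(3) = q(0) + 3·6, so q(0) = 22 - 18 = 4.

q(0) = 4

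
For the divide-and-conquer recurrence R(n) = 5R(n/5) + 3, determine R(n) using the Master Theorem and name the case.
Master Theorem template: R(n) = a·R(n/b) + f(n).
Here: a=5, b=5, f(n)=3
Compute log_b(a) = log_5(5) = 1.
f(n) = 3 = O(n^(1-ε)) with ε = 1. Case 1: R(n) = Θ(n^log_b(a)) = Θ(n).

Case 1: R(n) = Θ(n)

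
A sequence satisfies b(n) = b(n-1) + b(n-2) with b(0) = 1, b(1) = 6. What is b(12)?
Computing the sequence terms:
1, 6, 7, 13, 20, 33, 53, 86, 139, 225, 364, 589, 953

953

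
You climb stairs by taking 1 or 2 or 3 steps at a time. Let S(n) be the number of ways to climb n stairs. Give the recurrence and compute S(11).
Condition on the size of the last step (1 to 3): before it there were n-1, …, n-3 stairs climbed, and these cases are disjoint, so S(n) = S(n-1) + S(n-2) + S(n-3) (order-3 linear recurrence).
Initial conditions by direct count (compositions of i into parts ≤ 3): S(1) = 1; S(2) = 2; S(3) = 4.
Iterating the recurrence: S(4) = 7, S(5) = 13, S(6) = 24, S(7) = 44, S(8) = 81, S(9) = 149, S(10) = 274, S(11) = 504.

S(n) = S(n-1) + S(n-2) + S(n-3), S(1) = 1, S(2) = 2, S(3) = 4; S(11) = 504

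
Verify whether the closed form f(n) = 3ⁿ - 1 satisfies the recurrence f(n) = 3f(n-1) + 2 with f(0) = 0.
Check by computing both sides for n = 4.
From the recurrence with f(0) = 0:
  f(0) = 0, f(1) = 2, f(2) = 8, f(3) = 26, f(4) = 80
  so the recurrence gives f(4) = 80.
From the proposed closed form f(n) = 3ⁿ - 1:
  f(4) = 80.
Both sides give 80 at n = 4, and the initial condition(s) match, so the closed form is consistent.

Yes, the closed form is correct.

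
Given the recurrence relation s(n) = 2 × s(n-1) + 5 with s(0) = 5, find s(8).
Computing step by step:
s(0) = 5
s(1) = 2 × 5 + 5 = 15
s(2) = 2 × 15 + 5 = 35
s(3) = 2 × 35 + 5 = 75
s(4) = 2 × 75 + 5 = 155
s(5) = 2 × 155 + 5 = 315
s(6) = 2 × 315 + 5 = 635
s(7) = 2 × 635 + 5 = 1275
s(8) = 2 × 1275 + 5 = 2555

2555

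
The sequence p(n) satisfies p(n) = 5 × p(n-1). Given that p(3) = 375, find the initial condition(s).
In general p(n) = 5ⁿ · p(0). At n = 3: p(0) = p(3) / 5^3 = 375 / 125 = 3.

p(0) = 3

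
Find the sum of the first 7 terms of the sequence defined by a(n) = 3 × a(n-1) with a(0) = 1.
Computing the sequence terms: 1, 3, 9, 27, 81, 243, 729
Adding these values together:

1093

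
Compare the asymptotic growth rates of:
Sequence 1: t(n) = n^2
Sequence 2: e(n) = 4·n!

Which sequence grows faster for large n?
Comparing growth rates:
Growth-rate hierarchy: log n ≺ any polynomial ≺ any exponential cⁿ (c>1) ≺ n! ≺ nⁿ.
factorial dominates polynomial degree 2 asymptotically.

e(n) grows faster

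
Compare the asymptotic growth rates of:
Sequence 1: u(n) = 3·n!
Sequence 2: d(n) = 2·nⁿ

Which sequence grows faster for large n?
Comparing growth rates:
Growth-rate hierarchy: log n ≺ any polynomial ≺ any exponential cⁿ (c>1) ≺ n! ≺ nⁿ.
super-exponential nⁿ dominates factorial asymptotically.

d(n) grows faster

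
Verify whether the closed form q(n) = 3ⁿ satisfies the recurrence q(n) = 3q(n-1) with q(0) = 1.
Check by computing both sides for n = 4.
From the recurrence with q(0) = 1:
  q(0) = 1, q(1) = 3, q(2) = 9, q(3) = 27, q(4) = 81
  so the recurrence gives q(4) = 81.
From the proposed closed form q(n) = 3ⁿ:
  q(4) = 81.
Both sides give 81 at n = 4, and the initial condition(s) match, so the closed form is consistent.

Yes, the closed form is correct.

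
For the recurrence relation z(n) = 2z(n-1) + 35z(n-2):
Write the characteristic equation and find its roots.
Substitute z(n) = rⁿ and divide through by rⁿ⁻²: r² - 2r - 35 = 0
Factor: (r + 5)(r - 7) = 0, so r = -5, 7.
General solution: z(n) = A·(-5)ⁿ + B·7ⁿ

Characteristic: r² - 2r - 35 = 0, Roots: r = -5, 7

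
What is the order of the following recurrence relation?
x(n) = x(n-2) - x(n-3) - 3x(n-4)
The order is the largest lag k for which x(n-k) appears. Here the deepest term is x(n-4), so the order is 4.

Order 4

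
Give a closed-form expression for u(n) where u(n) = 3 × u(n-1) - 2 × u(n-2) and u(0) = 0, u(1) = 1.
Recurrence: u(n) = 3 × u(n-1) - 2 × u(n-2), initial: u(0) = 0, u(1) = 1.
Characteristic equation: r² - 3r + 2 = 0, which factors as (r - 2)(r - 1) = 0, so r = 2, 1. General solution u(n) = A·2ⁿ + B·1ⁿ. From u(0) = 0: A + B = 0. From u(1) = 1: 2A + 1B = 1. Solving gives A = 1, B = -1.

u(n) = 2ⁿ - 1ⁿ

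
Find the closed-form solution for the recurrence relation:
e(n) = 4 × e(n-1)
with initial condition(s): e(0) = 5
Recurrence: e(n) = 4 × e(n-1), initial: e(0) = 5.
Each term is 4 times the previous, so this is geometric with ratio 4. After n steps: e(n) = e(0)·4ⁿ = 5·4ⁿ.

e(n) = 5·4ⁿ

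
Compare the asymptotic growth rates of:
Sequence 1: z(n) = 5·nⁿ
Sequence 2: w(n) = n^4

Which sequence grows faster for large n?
Comparing growth rates:
Growth-rate hierarchy: log n ≺ any polynomial ≺ any exponential cⁿ (c>1) ≺ n! ≺ nⁿ.
super-exponential nⁿ dominates polynomial degree 4 asymptotically.

z(n) grows faster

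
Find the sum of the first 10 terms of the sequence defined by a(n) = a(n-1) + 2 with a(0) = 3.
Computing the sequence terms: 3, 5, 7, 9, 11, 13, 15, 17, 19, 21
Adding these values together:

120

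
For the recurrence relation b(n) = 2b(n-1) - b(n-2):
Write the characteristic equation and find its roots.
Substitute b(n) = rⁿ and divide through by rⁿ⁻²: r² - 2r + 1 = 0
Factor: (r - 1)² = 0, so r = 1 (double root).
General solution: b(n) = (A + Bn)·1ⁿ

Characteristic: r² - 2r + 1 = 0, Roots: r = 1 (double root)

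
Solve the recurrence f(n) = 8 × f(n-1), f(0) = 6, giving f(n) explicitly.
Recurrence: f(n) = 8 × f(n-1), initial: f(0) = 6.
Each term is 8 times the previous, so this is geometric with ratio 8. After n steps: f(n) = f(0)·8ⁿ = 6·8ⁿ.

f(n) = 6·8ⁿ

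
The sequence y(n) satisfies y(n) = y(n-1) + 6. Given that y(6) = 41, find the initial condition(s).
y(6) = y(0) + 6·6, so y(0) = 41 - 36 = 5.

y(0) = 5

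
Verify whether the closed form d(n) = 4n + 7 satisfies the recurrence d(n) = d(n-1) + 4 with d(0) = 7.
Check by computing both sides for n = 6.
From the recurrence with d(0) = 7:
  d(0) = 7, d(1) = 11, d(2) = 15, d(3) = 19, d(4) = 23, d(5) = 27, d(6) = 31
  so the recurrence gives d(6) = 31.
From the proposed closed form d(n) = 4n + 7:
  d(6) = 31.
Both sides give 31 at n = 6, and the initial condition(s) match, so the closed form is consistent.

Yes, the closed form is correct.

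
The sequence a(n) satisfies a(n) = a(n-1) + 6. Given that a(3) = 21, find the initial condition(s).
a(3) = a(0) + 3·6, so a(0) = 21 - 18 = 3.

a(0) = 3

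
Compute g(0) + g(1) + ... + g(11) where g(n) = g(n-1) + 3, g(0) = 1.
Computing the sequence terms: 1, 4, 7, 10, 13, 16, 19, 22, 25, 28, 31, 34
Adding these values together:

210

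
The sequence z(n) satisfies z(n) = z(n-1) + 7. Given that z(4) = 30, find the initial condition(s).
z(4) = z(0) + 4·7, so z(0) = 30 - 28 = 2.

z(0) = 2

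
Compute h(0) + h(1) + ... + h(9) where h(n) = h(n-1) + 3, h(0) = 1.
Computing the sequence terms: 1, 4, 7, 10, 13, 16, 19, 22, 25, 28
Adding these values together:

145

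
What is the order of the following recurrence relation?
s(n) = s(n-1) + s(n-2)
The order is the largest lag k for which s(n-k) appears. Here the deepest term is s(n-2), so the order is 2.

Order 2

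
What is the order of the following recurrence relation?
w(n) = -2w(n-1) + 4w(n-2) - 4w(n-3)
The order is the largest lag k for which w(n-k) appears. Here the deepest term is w(n-3), so the order is 3.

Order 3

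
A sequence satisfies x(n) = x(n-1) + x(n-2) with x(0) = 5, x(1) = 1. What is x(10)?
Computing the sequence terms:
5, 1, 6, 7, 13, 20, 33, 53, 86, 139, 225

225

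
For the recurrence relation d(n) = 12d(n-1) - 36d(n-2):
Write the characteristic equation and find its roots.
Substitute d(n) = rⁿ and divide through by rⁿ⁻²: r² - 12r + 36 = 0
Factor: (r - 6)² = 0, so r = 6 (double root).
General solution: d(n) = (A + Bn)·6ⁿ

Characteristic: r² - 12r + 36 = 0, Roots: r = 6 (double root)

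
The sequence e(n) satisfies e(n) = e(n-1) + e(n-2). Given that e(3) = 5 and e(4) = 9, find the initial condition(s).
Work backwards using e(k) = e(k+2) - e(k+1):
e(2) = e(4) - e(3) = 9 - 5 = 4
e(1) = e(3) - e(2) = 5 - 4 = 1
e(0) = e(2) - e(1) = 4 - 1 = 3

e(0) = 3, e(1) = 1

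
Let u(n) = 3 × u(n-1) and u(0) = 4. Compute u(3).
Computing step by step:
u(0) = 4
u(1) = 3 × 4 = 12
u(2) = 3 × 12 = 36
u(3) = 3 × 36 = 108

108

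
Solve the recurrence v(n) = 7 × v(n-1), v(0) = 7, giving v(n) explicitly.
Recurrence: v(n) = 7 × v(n-1), initial: v(0) = 7.
Each term is 7 times the previous, so this is geometric with ratio 7. After n steps: v(n) = v(0)·7ⁿ = 7·7ⁿ.

v(n) = 7·7ⁿ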